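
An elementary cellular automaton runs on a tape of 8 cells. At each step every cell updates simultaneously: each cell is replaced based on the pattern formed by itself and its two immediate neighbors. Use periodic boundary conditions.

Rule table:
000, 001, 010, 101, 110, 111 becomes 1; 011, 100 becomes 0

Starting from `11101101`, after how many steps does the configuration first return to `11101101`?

11110110
01111011
10111101
11011110
01101111
10110111
11011011
11101101

8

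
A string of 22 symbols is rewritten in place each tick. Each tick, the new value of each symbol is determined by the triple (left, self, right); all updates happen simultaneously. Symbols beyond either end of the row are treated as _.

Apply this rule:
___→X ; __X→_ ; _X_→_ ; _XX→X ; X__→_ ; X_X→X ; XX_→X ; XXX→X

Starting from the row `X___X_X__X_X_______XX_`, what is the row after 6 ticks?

__X__X____X__XXXXX_XX_
X______XX____XXXXXXXX_
__XXXX_XX_XX_XXXXXXXX_
X_XXXXXXXXXXXXXXXXXXX_
_XXXXXXXXXXXXXXXXXXXX_
_XXXXXXXXXXXXXXXXXXXX_

_XXXXXXXXXXXXXXXXXXXX_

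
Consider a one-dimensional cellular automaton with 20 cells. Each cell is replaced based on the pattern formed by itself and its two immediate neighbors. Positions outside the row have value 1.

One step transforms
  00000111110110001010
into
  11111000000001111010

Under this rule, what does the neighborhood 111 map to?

0

At position 6 the neighborhood is 111; the next row has 0 there.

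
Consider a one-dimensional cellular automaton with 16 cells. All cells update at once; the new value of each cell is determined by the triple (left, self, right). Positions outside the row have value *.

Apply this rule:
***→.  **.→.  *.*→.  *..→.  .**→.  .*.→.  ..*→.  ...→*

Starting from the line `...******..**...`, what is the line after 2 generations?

.*............*.
...**********...

...**********...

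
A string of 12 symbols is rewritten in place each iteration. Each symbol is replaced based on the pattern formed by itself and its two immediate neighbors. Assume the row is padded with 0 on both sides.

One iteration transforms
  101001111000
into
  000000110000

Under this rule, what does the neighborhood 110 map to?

At position 8 the neighborhood is 110; the next row has 0 there.

0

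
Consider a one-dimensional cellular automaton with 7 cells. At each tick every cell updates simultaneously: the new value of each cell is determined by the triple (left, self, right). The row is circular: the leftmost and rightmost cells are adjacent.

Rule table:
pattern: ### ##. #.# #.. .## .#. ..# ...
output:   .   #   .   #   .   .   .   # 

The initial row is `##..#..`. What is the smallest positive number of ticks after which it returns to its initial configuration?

tick 1: .##..#.
tick 2: ..##..#
tick 3: #..##..
tick 4: .#..##.
tick 5: ..#..##
tick 6: #..#..#
tick 7: ##..#..

7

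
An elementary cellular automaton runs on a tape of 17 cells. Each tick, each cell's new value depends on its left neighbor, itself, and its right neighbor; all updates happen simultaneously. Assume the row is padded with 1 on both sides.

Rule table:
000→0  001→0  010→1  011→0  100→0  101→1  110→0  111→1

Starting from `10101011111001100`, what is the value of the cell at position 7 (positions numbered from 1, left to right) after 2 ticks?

1

tick 1: 01111101110000000
tick 2: 10111010100000000
position 7 holds 1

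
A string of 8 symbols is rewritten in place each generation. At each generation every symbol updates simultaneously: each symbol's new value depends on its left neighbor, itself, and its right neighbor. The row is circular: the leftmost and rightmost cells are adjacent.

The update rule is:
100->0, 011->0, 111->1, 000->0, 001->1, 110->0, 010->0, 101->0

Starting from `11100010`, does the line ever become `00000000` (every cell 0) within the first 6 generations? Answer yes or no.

no

01000100
10001000
00010001
00100010
01000100  (repeats generation 1; period 4)
generation 6: 10001000
generation 6 is 10001000, still not uniform 0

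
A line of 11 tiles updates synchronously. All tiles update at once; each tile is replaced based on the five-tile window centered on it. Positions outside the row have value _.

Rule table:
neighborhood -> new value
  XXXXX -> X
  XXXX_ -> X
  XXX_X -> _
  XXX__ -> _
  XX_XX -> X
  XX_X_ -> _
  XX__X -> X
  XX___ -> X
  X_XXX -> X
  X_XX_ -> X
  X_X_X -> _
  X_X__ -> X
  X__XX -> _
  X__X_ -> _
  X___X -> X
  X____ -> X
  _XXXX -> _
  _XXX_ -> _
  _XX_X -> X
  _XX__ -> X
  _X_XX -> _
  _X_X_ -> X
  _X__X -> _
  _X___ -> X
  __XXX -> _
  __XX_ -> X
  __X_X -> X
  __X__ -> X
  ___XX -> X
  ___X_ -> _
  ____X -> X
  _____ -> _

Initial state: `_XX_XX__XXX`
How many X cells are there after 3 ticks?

tick 1: XXXXXXX____
tick 2: __XXXX_XX__
tick 3: XX__X_XXXXX
count of X: 8

8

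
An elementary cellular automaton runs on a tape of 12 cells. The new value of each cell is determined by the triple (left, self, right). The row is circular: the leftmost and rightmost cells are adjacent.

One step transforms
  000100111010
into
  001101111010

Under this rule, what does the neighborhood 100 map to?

0

At position 4 the neighborhood is 100; the next row has 0 there.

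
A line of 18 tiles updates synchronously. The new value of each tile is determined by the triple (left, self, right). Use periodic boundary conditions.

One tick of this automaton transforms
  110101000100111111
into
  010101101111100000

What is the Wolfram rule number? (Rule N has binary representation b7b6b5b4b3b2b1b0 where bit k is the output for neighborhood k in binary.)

94

position 0: 111 → 0  (bit 7 = 0)
position 1: 110 → 1  (bit 6 = 1)
position 2: 101 → 0  (bit 5 = 0)
position 6: 100 → 1  (bit 4 = 1)
position 12: 011 → 1  (bit 3 = 1)
position 3: 010 → 1  (bit 2 = 1)
position 8: 001 → 1  (bit 1 = 1)
position 7: 000 → 0  (bit 0 = 0)
bits b7..b0 = 01011110 = 94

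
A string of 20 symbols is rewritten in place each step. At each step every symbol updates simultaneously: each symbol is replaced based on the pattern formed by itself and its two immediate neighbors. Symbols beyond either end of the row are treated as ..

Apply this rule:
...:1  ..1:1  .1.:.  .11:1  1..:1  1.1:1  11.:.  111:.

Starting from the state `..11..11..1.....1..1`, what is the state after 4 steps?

11..11..11.11....1.1

111.111.11.11111.11.
1..11..11.11....11.1
.111.111.11.11111.1.
11..11..11.11....1.1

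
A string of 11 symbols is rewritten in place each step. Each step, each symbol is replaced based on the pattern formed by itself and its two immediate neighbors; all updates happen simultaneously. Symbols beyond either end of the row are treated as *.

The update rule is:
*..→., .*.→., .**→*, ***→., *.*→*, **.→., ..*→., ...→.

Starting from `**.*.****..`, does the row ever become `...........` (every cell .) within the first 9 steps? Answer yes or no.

..*.**.....
...**......
...*.......
...........
all cells are . at step 4

yes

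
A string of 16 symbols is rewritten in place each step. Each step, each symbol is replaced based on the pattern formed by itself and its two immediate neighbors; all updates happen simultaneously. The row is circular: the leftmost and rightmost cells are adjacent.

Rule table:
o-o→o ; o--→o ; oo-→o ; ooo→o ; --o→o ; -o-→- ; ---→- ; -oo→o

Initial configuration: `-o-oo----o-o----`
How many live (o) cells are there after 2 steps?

o-oooo--o-o-o---
-ooooooo-o-o-o-o
count of o: 11

11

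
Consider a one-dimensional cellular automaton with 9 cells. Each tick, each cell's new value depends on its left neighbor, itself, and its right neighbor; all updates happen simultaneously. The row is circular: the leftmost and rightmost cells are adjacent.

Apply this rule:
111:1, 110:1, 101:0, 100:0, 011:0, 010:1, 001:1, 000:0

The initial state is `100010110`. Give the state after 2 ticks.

101010110

100110010
101010110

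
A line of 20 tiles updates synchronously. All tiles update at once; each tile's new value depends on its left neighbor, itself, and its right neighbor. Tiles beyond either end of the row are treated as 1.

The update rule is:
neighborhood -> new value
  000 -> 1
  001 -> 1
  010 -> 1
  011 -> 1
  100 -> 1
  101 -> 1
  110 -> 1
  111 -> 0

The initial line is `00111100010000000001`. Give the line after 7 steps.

11100111111111111111

11100111111111111111
00111100000000000000
11100111111111111111  (repeats step 1; period 2)
step 7: 11100111111111111111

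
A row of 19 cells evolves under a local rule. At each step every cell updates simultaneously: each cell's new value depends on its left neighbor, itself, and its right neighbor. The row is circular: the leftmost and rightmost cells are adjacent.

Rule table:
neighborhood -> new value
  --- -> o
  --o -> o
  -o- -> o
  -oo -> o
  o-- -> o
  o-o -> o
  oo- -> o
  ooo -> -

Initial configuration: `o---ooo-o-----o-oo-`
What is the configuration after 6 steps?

----ooo------------

ooooo-ooooooooooooo
----ooo------------
ooooo-ooooooooooooo  (repeats step 1; period 2)
step 6: ----ooo------------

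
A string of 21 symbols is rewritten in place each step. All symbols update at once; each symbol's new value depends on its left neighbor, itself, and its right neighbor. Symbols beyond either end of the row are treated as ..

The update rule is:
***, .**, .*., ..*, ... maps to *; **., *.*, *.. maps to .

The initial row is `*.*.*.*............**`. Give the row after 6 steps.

*.*.*.*.*******..**..

*.*.*.*.************.
*.*.*.*.***********..
*.*.*.*.**********..*
*.*.*.*.*********..**
*.*.*.*.********..**.
*.*.*.*.*******..**..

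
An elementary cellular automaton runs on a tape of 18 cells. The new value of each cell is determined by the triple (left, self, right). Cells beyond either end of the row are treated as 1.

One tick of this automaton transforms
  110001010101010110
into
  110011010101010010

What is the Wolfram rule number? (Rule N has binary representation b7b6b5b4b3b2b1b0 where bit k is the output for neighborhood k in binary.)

198

position 0: 111 → 1  (bit 7 = 1)
position 1: 110 → 1  (bit 6 = 1)
position 6: 101 → 0  (bit 5 = 0)
position 2: 100 → 0  (bit 4 = 0)
position 15: 011 → 0  (bit 3 = 0)
position 5: 010 → 1  (bit 2 = 1)
position 4: 001 → 1  (bit 1 = 1)
position 3: 000 → 0  (bit 0 = 0)
bits b7..b0 = 11000110 = 198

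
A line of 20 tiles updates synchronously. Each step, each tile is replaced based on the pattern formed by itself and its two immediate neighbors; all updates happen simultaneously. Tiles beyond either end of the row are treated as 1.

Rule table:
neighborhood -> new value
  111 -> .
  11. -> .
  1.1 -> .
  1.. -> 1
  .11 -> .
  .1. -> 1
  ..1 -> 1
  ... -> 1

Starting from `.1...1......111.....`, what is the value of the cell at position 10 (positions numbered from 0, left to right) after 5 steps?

step 1: .11111111111...11111
step 2: ............111.....
step 3: 111111111111...11111
step 4: ............111.....  (repeats step 2; period 2)
step 5: 111111111111...11111
position 10 holds 1

1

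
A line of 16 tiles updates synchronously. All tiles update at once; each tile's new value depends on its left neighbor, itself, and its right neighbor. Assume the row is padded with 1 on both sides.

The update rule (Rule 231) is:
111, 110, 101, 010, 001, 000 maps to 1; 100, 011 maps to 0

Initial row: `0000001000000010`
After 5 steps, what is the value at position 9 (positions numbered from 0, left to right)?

1

0111111011111111
1011111101111111
1101111110111111
1110111111011111
1111011111101111
position 9 holds 1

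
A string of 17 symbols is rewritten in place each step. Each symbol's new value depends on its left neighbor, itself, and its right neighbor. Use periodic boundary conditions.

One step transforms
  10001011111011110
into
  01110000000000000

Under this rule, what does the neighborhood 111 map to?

At position 7 the neighborhood is 111; the next row has 0 there.

0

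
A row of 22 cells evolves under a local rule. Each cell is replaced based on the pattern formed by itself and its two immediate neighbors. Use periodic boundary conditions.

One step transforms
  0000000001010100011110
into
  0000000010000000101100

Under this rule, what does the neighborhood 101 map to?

0

At position 10 the neighborhood is 101; the next row has 0 there.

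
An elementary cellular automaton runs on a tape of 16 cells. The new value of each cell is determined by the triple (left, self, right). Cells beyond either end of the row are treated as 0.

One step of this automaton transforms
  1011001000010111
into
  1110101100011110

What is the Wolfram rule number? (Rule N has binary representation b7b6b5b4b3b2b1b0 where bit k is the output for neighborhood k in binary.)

position 14: 111 → 1  (bit 7 = 1)
position 3: 110 → 0  (bit 6 = 0)
position 1: 101 → 1  (bit 5 = 1)
position 4: 100 → 1  (bit 4 = 1)
position 2: 011 → 1  (bit 3 = 1)
position 0: 010 → 1  (bit 2 = 1)
position 5: 001 → 0  (bit 1 = 0)
position 8: 000 → 0  (bit 0 = 0)
bits b7..b0 = 10111100 = 188

188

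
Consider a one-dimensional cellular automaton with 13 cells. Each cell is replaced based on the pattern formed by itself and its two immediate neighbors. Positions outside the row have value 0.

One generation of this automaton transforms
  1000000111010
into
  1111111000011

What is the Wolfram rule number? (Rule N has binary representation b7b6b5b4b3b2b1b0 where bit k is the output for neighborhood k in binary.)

23

position 8: 111 → 0  (bit 7 = 0)
position 9: 110 → 0  (bit 6 = 0)
position 10: 101 → 0  (bit 5 = 0)
position 1: 100 → 1  (bit 4 = 1)
position 7: 011 → 0  (bit 3 = 0)
position 0: 010 → 1  (bit 2 = 1)
position 6: 001 → 1  (bit 1 = 1)
position 2: 000 → 1  (bit 0 = 1)
bits b7..b0 = 00010111 = 23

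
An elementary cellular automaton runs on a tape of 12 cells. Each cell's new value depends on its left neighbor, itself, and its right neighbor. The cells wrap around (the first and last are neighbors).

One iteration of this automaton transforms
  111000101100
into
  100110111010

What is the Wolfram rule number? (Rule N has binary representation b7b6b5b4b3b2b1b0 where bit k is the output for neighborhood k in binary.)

61

position 1: 111 → 0  (bit 7 = 0)
position 2: 110 → 0  (bit 6 = 0)
position 7: 101 → 1  (bit 5 = 1)
position 3: 100 → 1  (bit 4 = 1)
position 0: 011 → 1  (bit 3 = 1)
position 6: 010 → 1  (bit 2 = 1)
position 5: 001 → 0  (bit 1 = 0)
position 4: 000 → 1  (bit 0 = 1)
bits b7..b0 = 00111101 = 61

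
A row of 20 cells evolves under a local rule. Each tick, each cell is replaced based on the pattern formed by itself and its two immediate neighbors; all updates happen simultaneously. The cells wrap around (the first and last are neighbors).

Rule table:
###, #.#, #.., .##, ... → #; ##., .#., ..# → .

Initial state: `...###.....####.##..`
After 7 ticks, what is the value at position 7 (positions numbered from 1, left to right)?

#

tick 1: ##.##.####.###.##.##
tick 2: #.##.####.###.##.###
tick 3: .##.####.###.##.####
tick 4: ##.####.###.##.####.
tick 5: #.####.###.##.####.#
tick 6: .####.###.##.####.##
tick 7: ####.###.##.####.##.
position 7 holds #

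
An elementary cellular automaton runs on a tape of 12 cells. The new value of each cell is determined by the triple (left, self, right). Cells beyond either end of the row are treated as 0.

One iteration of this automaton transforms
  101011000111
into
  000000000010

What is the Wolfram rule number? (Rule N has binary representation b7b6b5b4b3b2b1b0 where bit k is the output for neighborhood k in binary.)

position 10: 111 → 1  (bit 7 = 1)
position 5: 110 → 0  (bit 6 = 0)
position 1: 101 → 0  (bit 5 = 0)
position 6: 100 → 0  (bit 4 = 0)
position 4: 011 → 0  (bit 3 = 0)
position 0: 010 → 0  (bit 2 = 0)
position 8: 001 → 0  (bit 1 = 0)
position 7: 000 → 0  (bit 0 = 0)
bits b7..b0 = 10000000 = 128

128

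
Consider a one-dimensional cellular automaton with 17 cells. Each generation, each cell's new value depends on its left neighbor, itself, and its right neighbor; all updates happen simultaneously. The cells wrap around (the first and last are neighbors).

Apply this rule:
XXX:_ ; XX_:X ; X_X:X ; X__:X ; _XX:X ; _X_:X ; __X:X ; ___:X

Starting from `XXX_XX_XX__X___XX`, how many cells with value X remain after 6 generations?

__XXXXXXXXXXXXXX_
XXX____________XX
__XXXXXXXXXXXXXX_  (repeats generation 1; period 2)
generation 6: XXX____________XX
count of X: 5

5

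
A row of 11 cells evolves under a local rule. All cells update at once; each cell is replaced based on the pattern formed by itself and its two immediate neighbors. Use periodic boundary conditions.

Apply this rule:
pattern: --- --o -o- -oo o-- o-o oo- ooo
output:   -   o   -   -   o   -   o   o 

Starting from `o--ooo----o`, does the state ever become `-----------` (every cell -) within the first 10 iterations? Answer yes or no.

iteration 1: ooo-ooo--o-
iteration 2: -oo--oooo--
iteration 3: o-ooo-oooo-
iteration 4: ---oo--ooo-
iteration 5: --o-ooo-ooo
iteration 6: oo---oo--oo
iteration 7: ooo-o-ooo-o
iteration 8: ooo----oo--
iteration 9: -ooo--o-ooo
iteration 10: --oooo---oo
iteration 10 is --oooo---oo, still not uniform -

no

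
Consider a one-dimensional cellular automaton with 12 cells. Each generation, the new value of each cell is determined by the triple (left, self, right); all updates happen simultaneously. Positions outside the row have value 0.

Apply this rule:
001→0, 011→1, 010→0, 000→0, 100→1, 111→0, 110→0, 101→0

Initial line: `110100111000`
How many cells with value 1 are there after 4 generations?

generation 1: 100010100100
generation 2: 010000010010
generation 3: 001000001001
generation 4: 000100000100
count of 1: 2

2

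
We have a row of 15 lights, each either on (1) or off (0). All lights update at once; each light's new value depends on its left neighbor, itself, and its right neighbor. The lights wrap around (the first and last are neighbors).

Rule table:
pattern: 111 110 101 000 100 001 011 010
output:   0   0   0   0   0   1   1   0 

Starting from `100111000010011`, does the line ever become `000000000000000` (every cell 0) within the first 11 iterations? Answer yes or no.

001100000100110
011000001001100
110000010011000
100000100110001
000001001100011
000010011000110
000100110001100
001001100011000
010011000110000
100110001100000
001100011000001
iteration 11 is 001100011000001, still not uniform 0

no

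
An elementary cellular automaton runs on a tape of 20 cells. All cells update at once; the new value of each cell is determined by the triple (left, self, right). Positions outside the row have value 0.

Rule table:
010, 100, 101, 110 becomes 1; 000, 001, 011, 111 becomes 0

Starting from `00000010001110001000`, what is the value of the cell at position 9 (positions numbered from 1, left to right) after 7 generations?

generation 1: 00000011000011001100
generation 2: 00000001100001100110
generation 3: 00000000110000110011
generation 4: 00000000011000011001
generation 5: 00000000001100001101
generation 6: 00000000000110000111
generation 7: 00000000000011000001
position 9 holds 0

0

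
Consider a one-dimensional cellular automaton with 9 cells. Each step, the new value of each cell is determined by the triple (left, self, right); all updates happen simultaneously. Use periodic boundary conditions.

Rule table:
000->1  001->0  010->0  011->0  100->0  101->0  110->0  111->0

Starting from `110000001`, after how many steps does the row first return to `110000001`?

step 1: 000111100
step 2: 110000001

2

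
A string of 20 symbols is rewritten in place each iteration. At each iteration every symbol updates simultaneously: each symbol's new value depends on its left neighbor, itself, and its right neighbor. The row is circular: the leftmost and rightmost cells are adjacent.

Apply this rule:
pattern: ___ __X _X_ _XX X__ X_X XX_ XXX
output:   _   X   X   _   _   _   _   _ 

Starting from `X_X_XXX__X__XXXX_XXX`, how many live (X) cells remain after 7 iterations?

iteration 1: __X_____XX_X________
iteration 2: _XX____X___X________
iteration 3: X_____XX__XX________
iteration 4: X____X___X_________X
iteration 5: ____XX__XX________X_
iteration 6: ___X___X_________XX_
iteration 7: __XX__XX________X___
count of X: 5

5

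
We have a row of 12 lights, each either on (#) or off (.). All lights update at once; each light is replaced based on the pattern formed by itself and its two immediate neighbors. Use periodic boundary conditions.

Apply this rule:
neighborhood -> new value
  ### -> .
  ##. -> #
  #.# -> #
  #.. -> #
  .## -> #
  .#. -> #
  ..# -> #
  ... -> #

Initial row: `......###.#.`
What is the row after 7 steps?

#######.####

#######.####
......###...
#######.####  (repeats step 1; period 2)
step 7: #######.####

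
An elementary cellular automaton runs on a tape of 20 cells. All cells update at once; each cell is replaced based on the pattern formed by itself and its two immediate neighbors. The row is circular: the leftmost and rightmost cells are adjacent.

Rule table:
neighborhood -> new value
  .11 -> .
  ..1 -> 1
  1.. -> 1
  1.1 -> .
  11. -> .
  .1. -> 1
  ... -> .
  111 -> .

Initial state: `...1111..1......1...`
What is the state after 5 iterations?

iteration 1: ..1....1111....111..
iteration 2: .111..1....1..1...1.
iteration 3: 1...1111..111111.111
iteration 4: .1.1....11..........
iteration 5: 11.11..1..1.........

11.11..1..1.........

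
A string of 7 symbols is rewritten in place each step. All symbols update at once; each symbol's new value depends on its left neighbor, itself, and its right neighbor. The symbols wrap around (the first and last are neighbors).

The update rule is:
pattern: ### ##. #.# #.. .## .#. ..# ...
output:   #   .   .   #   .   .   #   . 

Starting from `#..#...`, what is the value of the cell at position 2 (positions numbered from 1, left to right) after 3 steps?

.

.##.#.#
.......
.......
position 2 holds .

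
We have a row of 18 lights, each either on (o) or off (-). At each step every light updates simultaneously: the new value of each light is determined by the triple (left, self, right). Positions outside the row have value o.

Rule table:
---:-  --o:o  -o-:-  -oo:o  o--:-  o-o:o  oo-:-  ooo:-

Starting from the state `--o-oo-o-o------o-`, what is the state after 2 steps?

o-oo-o-o------o-oo

-o-oo-o-o------o-o
o-oo-o-o------o-oo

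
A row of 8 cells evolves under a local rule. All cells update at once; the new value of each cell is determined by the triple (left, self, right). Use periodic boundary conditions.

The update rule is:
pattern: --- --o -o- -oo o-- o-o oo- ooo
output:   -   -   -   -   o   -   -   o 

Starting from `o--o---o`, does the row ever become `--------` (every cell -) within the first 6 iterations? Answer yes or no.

iteration 1: -o--o---
iteration 2: --o--o--
iteration 3: ---o--o-
iteration 4: ----o--o
iteration 5: o----o--
iteration 6: -o----o-
iteration 6 is -o----o-, still not uniform -

no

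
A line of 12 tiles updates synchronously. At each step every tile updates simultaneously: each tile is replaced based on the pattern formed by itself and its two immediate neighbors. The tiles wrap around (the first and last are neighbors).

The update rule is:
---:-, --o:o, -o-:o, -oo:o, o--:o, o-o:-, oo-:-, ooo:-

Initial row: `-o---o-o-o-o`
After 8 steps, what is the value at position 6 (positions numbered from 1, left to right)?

-oo-oo-o-o-o
-o--o--o-o-o
-ooooooo-o-o
-o-------o-o
-oo-----oo-o
-o-o---oo--o
-o-oo-oo-ooo
-o-o--o--o--
position 6 holds -

-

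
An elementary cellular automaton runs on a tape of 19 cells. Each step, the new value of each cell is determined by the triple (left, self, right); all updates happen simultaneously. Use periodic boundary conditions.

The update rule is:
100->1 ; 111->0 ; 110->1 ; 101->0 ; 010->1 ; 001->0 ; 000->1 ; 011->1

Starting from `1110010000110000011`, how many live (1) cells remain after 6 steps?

step 1: 0011011110111111010
step 2: 1011010010100001011
step 3: 1011011010111101010
step 4: 1011011010100101010
step 5: 1011011010110101010
step 6: 1011011010110101010
count of 1: 11

11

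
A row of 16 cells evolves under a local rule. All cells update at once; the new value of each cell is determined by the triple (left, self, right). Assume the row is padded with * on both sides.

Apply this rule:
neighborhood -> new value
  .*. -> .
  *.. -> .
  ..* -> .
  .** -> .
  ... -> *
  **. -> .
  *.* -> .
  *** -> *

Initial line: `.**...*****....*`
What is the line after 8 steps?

....*..***..**..
.**.....*.......
....***...*****.
.**..*..*..***..
............*...
.**********...*.
..********..*...
...******.....*.

...******.....*.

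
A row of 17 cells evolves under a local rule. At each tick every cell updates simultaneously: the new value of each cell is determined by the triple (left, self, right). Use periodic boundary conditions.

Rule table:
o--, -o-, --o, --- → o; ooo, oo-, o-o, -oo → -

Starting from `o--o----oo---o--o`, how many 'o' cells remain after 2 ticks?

-ooooooo--oooooo-
o-------oo------o
count of o: 4

4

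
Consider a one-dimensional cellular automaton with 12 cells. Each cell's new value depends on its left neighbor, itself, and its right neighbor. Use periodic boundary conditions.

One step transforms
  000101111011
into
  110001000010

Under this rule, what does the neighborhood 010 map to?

0

At position 3 the neighborhood is 010; the next row has 0 there.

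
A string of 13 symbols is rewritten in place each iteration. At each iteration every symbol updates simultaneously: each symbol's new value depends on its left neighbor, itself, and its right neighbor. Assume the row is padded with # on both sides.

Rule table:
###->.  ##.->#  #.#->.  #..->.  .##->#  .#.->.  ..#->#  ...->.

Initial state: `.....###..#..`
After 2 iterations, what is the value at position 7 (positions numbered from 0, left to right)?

.

....##.#.#..#
...###.....##
position 7 holds .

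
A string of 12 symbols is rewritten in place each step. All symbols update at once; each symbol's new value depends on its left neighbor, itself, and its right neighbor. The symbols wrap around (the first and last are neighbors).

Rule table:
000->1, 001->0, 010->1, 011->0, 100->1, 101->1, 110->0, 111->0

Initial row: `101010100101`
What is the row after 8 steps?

011111110110
000000001001
111111101101
000000010010
111111011011
000000100100
111110110111
000001001000

000001001000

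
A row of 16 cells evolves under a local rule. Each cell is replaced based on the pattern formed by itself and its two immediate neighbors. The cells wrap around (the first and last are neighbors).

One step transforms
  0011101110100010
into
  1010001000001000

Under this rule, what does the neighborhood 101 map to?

0

At position 5 the neighborhood is 101; the next row has 0 there.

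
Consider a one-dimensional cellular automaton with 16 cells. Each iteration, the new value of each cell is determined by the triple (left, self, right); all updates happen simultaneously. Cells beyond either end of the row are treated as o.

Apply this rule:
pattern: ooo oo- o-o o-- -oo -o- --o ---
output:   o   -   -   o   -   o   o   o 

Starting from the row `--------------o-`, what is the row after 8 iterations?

oooooooo---ooooo

ooooooooooooooo-
oooooooooooooo--
ooooooooooooo-oo
oooooooooooo---o
ooooooooooo-ooo-
oooooooooo---o--
ooooooooo-oooooo
oooooooo---ooooo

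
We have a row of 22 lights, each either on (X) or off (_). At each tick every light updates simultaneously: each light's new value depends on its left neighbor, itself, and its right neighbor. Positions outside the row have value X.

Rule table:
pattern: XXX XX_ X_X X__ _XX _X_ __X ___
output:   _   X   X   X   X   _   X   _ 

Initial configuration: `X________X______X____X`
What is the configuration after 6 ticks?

XXXXXXXX_XXXXXX_XX_XX_

XX______X_X____X_X__XX
_XX____X_X_X__X_X_XXX_
XXXX__X_X_X_XX_X_XX_XX
___XXX_X_X_XXXX_XXXXX_
X_XX_XX_X_XX__XXX___XX
XXXXXXXX_XXXXXX_XX_XX_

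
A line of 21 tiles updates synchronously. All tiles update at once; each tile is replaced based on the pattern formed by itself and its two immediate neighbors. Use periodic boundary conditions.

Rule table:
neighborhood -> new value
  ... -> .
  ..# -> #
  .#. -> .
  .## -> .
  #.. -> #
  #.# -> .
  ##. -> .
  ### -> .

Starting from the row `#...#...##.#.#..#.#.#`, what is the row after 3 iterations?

.#.#.#.#......##.....
#.......#....#..#....
.#.....#.#..#.##.#..#

.#.....#.#..#.##.#..#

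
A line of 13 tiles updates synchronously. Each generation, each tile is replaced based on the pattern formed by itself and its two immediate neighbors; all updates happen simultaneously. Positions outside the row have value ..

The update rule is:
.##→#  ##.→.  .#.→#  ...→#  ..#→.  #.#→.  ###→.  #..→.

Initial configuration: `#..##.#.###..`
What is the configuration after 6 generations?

#..#..#.#.#.#

#..#..#.#...#
#..#..#.#.#.#
#..#..#.#.#.#  (fixed point — unchanged through generation 6)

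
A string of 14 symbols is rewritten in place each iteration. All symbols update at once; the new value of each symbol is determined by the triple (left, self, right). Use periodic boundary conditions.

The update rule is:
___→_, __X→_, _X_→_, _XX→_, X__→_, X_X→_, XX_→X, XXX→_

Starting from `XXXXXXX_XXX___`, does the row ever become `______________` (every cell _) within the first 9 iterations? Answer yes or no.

______X___X___
______________
all cells are _ at iteration 2

yes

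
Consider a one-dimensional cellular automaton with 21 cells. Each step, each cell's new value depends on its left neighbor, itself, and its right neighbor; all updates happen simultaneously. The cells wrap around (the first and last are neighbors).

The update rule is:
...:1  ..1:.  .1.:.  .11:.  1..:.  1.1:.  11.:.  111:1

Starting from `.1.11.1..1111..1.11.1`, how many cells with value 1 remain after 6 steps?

13

..........11.........
111111111....11111111
11111111..11..1111111
1111111........111111
111111..111111..11111
11111....1111....1111
count of 1: 13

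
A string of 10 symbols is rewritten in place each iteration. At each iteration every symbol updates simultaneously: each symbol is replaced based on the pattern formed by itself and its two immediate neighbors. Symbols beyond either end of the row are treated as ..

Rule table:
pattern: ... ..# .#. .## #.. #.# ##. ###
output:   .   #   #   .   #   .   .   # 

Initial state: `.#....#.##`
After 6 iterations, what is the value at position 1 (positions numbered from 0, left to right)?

iteration 1: ###..##...
iteration 2: .#.##..#..
iteration 3: ##...####.
iteration 4: ..#.#.##.#
iteration 5: .##.#....#
iteration 6: #...##..##
position 1 holds .

.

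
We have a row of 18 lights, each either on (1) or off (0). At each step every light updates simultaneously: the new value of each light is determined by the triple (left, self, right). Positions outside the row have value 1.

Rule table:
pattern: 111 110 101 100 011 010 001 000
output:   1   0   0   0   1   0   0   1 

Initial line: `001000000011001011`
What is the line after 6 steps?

000011111010000011
011011110000111011
010011100110110011
000011000100100011
011010010000001011
010000000111100011

010000000111100011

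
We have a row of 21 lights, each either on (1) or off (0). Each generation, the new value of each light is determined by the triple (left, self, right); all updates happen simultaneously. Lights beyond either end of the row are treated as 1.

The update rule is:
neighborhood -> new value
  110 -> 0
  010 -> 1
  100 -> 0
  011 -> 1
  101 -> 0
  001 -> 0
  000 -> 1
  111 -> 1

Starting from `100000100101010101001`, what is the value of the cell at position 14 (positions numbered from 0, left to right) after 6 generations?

generation 1: 001110100101010101001
generation 2: 001100100101010101001
generation 3: 001000100101010101001
generation 4: 001010100101010101001
generation 5: 001010100101010101001  (fixed point — unchanged through generation 6)
position 14 holds 0

0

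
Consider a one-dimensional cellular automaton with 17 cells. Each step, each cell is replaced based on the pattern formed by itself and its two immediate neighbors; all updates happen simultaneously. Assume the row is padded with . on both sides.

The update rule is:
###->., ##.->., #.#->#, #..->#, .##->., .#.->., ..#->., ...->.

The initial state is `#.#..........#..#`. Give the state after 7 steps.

.#.#..........#..
..#.#..........#.
...#.#..........#
....#.#..........
.....#.#.........
......#.#........
.......#.#.......

.......#.#.......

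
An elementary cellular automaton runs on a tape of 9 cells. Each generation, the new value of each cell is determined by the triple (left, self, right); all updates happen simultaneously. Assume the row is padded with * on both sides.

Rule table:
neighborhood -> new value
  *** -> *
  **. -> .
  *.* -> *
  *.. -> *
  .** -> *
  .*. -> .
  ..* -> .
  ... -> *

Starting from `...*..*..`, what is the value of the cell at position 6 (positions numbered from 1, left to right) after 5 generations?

*

generation 1: **..*..*.
generation 2: *.*..*..*
generation 3: .*.*..*.*
generation 4: *.*.*..**
generation 5: .*.*.*.**
position 6 holds *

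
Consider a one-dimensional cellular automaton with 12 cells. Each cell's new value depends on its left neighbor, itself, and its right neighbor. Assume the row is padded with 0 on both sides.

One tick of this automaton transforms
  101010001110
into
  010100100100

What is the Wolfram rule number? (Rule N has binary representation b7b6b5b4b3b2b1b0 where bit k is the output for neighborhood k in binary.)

161

position 9: 111 → 1  (bit 7 = 1)
position 10: 110 → 0  (bit 6 = 0)
position 1: 101 → 1  (bit 5 = 1)
position 5: 100 → 0  (bit 4 = 0)
position 8: 011 → 0  (bit 3 = 0)
position 0: 010 → 0  (bit 2 = 0)
position 7: 001 → 0  (bit 1 = 0)
position 6: 000 → 1  (bit 0 = 1)
bits b7..b0 = 10100001 = 161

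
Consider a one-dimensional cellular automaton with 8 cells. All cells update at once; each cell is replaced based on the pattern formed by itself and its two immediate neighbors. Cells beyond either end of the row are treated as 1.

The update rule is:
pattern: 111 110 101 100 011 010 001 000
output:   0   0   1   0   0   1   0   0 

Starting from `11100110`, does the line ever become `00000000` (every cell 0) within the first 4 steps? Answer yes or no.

00000001
00000000
all cells are 0 at step 2

yes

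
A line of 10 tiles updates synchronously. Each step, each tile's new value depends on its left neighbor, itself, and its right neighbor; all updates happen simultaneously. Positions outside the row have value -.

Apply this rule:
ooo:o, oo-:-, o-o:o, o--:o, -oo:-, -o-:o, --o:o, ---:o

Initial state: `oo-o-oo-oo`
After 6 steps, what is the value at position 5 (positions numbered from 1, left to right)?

o

step 1: --ooo--o--
step 2: oo-o-ooooo
step 3: --ooo-ooo-
step 4: oo-o-o-o-o
step 5: --oooooooo
step 6: oo-oooooo-
position 5 holds o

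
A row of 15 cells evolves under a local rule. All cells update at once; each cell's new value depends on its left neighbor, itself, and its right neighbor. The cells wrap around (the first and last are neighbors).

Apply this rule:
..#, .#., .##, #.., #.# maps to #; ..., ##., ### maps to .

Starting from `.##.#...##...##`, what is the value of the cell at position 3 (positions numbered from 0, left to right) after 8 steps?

##.###.##.#.##.
#.##..##.####.#
.##.###.##...##
##.##..##.#.##.
#.##.###.####.#
.##.##..##...##
##.##.###.#.##.
#.##.##..####.#
position 3 holds #

#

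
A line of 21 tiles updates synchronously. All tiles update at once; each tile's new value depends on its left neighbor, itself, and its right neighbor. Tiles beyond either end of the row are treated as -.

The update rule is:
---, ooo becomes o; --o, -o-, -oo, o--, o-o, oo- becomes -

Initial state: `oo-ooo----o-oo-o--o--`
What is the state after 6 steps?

step 1: ----o--oo-----------o
step 2: ooo-------ooooooooo--
step 3: -o--ooooo--ooooooo--o
step 4: -----ooo----ooooo----
step 5: oooo--o--oo--ooo--ooo
step 6: -oo-----------o----o-

-oo-----------o----o-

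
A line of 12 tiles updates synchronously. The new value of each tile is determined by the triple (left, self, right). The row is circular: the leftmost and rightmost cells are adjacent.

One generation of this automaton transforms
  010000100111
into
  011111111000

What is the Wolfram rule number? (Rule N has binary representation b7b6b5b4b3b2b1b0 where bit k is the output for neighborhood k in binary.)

23

position 10: 111 → 0  (bit 7 = 0)
position 11: 110 → 0  (bit 6 = 0)
position 0: 101 → 0  (bit 5 = 0)
position 2: 100 → 1  (bit 4 = 1)
position 9: 011 → 0  (bit 3 = 0)
position 1: 010 → 1  (bit 2 = 1)
position 5: 001 → 1  (bit 1 = 1)
position 3: 000 → 1  (bit 0 = 1)
bits b7..b0 = 00010111 = 23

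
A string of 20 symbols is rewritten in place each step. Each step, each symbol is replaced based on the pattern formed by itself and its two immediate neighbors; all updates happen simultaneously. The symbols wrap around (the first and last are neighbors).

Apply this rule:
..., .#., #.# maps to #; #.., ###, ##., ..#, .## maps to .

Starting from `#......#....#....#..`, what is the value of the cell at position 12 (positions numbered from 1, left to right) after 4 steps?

#.####.#.##.#.##.#..
##....###..###..##..
...##...............
##....##############
position 12 holds #

#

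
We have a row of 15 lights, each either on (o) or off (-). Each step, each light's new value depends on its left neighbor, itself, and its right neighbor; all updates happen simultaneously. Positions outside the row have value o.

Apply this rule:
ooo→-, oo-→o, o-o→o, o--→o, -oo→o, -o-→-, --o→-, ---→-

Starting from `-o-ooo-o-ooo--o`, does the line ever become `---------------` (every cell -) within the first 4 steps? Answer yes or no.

o-oo-oo-oo-oo-o
ooooooooooooooo
---------------
all cells are - at step 3

yes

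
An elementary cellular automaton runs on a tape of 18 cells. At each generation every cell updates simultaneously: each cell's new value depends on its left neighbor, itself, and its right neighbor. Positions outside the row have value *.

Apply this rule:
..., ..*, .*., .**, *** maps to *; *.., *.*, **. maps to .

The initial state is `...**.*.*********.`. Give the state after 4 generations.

.*.**..******..***

.***..*.********..
.**..**.*******..*
.*..**..******..**
.*.**..******..***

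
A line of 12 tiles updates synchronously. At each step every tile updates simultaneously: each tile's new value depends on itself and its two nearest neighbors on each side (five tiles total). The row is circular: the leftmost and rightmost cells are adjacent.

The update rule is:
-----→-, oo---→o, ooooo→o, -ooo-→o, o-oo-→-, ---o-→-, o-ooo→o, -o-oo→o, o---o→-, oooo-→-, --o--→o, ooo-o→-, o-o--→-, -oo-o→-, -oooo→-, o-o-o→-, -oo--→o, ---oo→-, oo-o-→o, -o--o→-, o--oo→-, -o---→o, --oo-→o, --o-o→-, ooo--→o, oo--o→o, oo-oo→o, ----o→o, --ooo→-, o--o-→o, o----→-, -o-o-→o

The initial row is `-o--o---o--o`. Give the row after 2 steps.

step 1: o--ooo--o-o-
step 2: ----oooo-o-o

----oooo-o-o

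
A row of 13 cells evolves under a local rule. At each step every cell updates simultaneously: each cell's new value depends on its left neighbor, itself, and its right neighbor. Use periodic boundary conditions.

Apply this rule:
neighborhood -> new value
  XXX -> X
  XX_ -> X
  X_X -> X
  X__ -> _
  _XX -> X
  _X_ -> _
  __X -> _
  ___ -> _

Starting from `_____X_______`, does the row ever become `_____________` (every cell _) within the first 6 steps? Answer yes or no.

_____________
all cells are _ at step 1

yes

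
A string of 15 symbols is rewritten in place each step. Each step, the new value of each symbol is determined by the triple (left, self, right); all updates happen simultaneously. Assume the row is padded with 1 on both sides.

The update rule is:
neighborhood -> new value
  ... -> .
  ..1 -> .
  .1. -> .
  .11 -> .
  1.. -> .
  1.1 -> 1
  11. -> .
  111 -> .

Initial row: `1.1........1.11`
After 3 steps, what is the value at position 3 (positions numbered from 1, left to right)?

.1..........1..
1..............
...............
position 3 holds .

.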